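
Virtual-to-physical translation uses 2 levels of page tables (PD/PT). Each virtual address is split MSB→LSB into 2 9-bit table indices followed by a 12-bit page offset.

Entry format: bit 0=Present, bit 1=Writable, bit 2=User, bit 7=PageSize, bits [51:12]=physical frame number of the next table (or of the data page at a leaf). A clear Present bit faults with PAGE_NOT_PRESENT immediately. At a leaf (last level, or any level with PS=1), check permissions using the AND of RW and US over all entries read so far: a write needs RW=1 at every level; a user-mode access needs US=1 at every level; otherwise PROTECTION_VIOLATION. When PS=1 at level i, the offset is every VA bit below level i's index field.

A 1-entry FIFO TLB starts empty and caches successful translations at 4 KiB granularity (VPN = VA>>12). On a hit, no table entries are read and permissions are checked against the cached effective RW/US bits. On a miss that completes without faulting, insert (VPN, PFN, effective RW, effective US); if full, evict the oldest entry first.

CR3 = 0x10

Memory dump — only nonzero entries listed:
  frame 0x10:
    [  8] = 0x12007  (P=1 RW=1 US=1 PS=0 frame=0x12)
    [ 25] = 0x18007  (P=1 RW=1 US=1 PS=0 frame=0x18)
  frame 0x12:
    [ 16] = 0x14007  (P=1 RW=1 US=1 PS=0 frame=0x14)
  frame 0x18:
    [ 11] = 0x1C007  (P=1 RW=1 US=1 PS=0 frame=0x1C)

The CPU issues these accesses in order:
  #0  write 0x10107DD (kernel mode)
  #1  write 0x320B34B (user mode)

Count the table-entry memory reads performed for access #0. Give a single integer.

Per-access translation:
#0 VA=0x10107DD (w,kernel):
  L0: frame=0x10 idx=8 entry=0x12007 [P=1 RW=1 US=1 PS=0]
  L1: frame=0x12 idx=16 entry=0x14007 [P=1 RW=1 US=1 PS=0]
  ⇒ phys 0x147DD  [2 reads]
#1 VA=0x320B34B (w,user):
  L0: frame=0x10 idx=25 entry=0x18007 [P=1 RW=1 US=1 PS=0]
  L1: frame=0x18 idx=11 entry=0x1C007 [P=1 RW=1 US=1 PS=0]
  ⇒ phys 0x1C34B  [2 reads]

Entries read for #0: 2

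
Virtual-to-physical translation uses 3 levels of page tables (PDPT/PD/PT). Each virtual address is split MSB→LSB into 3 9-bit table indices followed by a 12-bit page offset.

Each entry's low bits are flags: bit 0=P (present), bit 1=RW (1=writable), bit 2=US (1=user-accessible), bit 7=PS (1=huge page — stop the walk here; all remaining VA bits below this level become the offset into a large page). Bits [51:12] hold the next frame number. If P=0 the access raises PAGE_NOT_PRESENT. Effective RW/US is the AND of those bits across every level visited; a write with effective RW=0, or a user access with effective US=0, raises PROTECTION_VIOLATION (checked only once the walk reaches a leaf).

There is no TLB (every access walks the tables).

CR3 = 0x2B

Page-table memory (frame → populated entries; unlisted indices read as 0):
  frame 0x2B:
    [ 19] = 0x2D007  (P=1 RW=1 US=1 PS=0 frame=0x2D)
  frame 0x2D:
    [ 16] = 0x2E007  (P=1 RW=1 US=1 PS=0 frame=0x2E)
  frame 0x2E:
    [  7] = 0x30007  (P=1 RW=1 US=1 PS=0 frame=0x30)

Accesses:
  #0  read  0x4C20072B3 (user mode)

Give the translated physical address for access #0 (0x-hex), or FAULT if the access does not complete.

Trace:
#0 VA=0x4C20072B3 (r,user):
  L0: frame=0x2B idx=19 entry=0x2D007 [P=1 RW=1 US=1 PS=0]
  L1: frame=0x2D idx=16 entry=0x2E007 [P=1 RW=1 US=1 PS=0]
  L2: frame=0x2E idx=7 entry=0x30007 [P=1 RW=1 US=1 PS=0]
  → PA=0x302B3  (3 entries read)

Access #0 PA: 0x302B3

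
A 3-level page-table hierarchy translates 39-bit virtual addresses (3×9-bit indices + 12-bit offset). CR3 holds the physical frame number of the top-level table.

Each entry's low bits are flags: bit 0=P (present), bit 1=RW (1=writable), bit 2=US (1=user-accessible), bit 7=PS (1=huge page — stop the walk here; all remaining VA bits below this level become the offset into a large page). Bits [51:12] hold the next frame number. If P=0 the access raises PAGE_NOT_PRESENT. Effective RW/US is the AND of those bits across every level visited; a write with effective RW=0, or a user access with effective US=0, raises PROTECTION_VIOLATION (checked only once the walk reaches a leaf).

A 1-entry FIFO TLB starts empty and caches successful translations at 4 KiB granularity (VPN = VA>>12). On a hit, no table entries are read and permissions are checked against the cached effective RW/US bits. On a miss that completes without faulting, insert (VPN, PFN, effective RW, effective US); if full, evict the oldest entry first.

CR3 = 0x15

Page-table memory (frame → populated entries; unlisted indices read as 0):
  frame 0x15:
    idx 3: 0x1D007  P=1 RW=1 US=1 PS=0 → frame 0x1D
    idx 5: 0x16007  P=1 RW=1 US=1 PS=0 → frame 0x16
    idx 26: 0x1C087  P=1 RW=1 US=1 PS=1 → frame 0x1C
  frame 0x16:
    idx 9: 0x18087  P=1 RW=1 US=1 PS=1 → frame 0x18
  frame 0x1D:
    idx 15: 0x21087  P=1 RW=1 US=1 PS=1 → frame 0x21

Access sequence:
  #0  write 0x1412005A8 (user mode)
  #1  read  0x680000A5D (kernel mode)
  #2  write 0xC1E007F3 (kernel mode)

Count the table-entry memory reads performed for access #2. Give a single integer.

Per-access translation:
#0 VA=0x1412005A8 (w,user):
  [0] read 0x15 idx=5: raw=0x16007 flags P=1 W=1 U=1 S=0
  [1] read 0x16 idx=9: raw=0x18087 flags P=1 W=1 U=1 S=1
  ⇒ phys 0x185A8 (huge @L1)  [2 reads]
#1 VA=0x680000A5D (r,kernel):
  [0] read 0x15 idx=26: raw=0x1C087 flags P=1 W=1 U=1 S=1
  ⇒ phys 0x1CA5D (huge @L0)  [1 reads]
#2 VA=0xC1E007F3 (w,kernel):
  [0] read 0x15 idx=3: raw=0x1D007 flags P=1 W=1 U=1 S=0
  [1] read 0x1D idx=15: raw=0x21087 flags P=1 W=1 U=1 S=1
  ⇒ phys 0x217F3 (huge @L1)  [2 reads]

Entries read for #2: 2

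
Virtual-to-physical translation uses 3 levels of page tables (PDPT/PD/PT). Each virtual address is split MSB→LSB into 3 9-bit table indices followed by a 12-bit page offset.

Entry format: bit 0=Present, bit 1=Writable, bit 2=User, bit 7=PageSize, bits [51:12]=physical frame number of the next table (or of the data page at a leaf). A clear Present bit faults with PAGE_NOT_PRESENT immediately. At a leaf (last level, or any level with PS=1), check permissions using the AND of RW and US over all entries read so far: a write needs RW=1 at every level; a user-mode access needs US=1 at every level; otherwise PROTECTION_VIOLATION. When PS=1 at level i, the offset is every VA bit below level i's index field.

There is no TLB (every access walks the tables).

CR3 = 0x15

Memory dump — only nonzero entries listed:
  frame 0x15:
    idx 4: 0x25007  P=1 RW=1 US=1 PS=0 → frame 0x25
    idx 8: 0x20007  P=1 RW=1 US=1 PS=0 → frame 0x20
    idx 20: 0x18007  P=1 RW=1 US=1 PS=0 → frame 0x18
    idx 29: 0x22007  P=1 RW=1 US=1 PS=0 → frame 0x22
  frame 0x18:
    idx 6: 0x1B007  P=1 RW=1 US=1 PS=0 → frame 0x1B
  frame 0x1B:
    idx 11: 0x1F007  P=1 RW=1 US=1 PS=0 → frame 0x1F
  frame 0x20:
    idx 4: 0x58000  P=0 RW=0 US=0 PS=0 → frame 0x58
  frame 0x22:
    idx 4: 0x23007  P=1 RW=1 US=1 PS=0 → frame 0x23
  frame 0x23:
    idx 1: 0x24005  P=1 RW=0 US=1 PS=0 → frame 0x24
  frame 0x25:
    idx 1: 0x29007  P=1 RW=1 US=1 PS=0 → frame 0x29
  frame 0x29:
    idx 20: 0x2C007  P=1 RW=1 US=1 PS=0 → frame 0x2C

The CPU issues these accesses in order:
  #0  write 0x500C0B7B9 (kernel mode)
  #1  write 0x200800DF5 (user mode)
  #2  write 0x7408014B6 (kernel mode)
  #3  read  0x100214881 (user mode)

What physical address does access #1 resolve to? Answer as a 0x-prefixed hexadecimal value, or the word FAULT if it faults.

Walk each access:
#0 VA=0x500C0B7B9 (w,kernel):
  L0: frame=0x15 idx=20 entry=0x18007 [P=1 RW=1 US=1 PS=0]
  L1: frame=0x18 idx=6 entry=0x1B007 [P=1 RW=1 US=1 PS=0]
  L2: frame=0x1B idx=11 entry=0x1F007 [P=1 RW=1 US=1 PS=0]
  ✓ 0x1F7B9  — 3 lookups
#1 VA=0x200800DF5 (w,user):
  L0: frame=0x15 idx=8 entry=0x20007 [P=1 RW=1 US=1 PS=0]
  L1: frame=0x20 idx=4 entry=0x58000 [P=0 RW=0 US=0 PS=0]
  ✗ PAGE_NOT_PRESENT  [2 reads]
#2 VA=0x7408014B6 (w,kernel):
  L0: frame=0x15 idx=29 entry=0x22007 [P=1 RW=1 US=1 PS=0]
  L1: frame=0x22 idx=4 entry=0x23007 [P=1 RW=1 US=1 PS=0]
  L2: frame=0x23 idx=1 entry=0x24005 [P=1 RW=0 US=1 PS=0]
  ✗ PROTECTION_VIOLATION  [3 reads]
#3 VA=0x100214881 (r,user):
  L0: frame=0x15 idx=4 entry=0x25007 [P=1 RW=1 US=1 PS=0]
  L1: frame=0x25 idx=1 entry=0x29007 [P=1 RW=1 US=1 PS=0]
  L2: frame=0x29 idx=20 entry=0x2C007 [P=1 RW=1 US=1 PS=0]
  ✓ 0x2C881  — 3 lookups

Access #1 PA: FAULT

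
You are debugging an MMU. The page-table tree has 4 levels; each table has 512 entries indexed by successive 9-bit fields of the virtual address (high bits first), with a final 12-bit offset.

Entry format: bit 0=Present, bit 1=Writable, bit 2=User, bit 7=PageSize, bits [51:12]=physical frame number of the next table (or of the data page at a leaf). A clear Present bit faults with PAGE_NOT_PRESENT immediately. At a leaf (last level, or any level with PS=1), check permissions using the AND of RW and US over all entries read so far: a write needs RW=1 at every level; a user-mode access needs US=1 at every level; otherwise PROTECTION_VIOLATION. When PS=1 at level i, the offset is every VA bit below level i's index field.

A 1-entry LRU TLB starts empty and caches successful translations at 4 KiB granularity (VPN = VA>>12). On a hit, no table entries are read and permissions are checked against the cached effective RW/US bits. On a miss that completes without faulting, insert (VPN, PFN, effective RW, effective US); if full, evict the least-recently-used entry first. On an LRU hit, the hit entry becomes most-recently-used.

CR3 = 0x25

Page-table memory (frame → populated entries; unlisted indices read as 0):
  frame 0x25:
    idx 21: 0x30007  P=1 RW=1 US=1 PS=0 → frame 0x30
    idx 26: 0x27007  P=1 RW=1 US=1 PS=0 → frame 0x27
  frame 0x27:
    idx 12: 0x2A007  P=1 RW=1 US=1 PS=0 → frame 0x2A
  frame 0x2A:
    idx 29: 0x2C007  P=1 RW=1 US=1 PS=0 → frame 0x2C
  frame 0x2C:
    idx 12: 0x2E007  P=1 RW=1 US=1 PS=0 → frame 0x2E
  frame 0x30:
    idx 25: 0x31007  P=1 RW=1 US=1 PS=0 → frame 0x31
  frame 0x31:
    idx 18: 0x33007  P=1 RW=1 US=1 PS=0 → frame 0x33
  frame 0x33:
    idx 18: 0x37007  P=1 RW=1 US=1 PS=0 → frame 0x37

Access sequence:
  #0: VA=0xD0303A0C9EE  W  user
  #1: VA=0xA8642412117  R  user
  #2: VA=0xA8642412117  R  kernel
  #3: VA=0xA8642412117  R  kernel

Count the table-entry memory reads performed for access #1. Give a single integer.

Per-access translation:
#0 VA=0xD0303A0C9EE (w,user):
  [0] read 0x25 idx=26: raw=0x27007 flags P=1 W=1 U=1 S=0
  [1] read 0x27 idx=12: raw=0x2A007 flags P=1 W=1 U=1 S=0
  [2] read 0x2A idx=29: raw=0x2C007 flags P=1 W=1 U=1 S=0
  [3] read 0x2C idx=12: raw=0x2E007 flags P=1 W=1 U=1 S=0
  ⇒ phys 0x2E9EE  [4 reads]
#1 VA=0xA8642412117 (r,user):
  [0] read 0x25 idx=21: raw=0x30007 flags P=1 W=1 U=1 S=0
  [1] read 0x30 idx=25: raw=0x31007 flags P=1 W=1 U=1 S=0
  [2] read 0x31 idx=18: raw=0x33007 flags P=1 W=1 U=1 S=0
  [3] read 0x33 idx=18: raw=0x37007 flags P=1 W=1 U=1 S=0
  ⇒ phys 0x37117  [4 reads]
#2 VA=0xA8642412117 (r,kernel):
  TLB hit vpn=0xA8642412 → PA=0x37117
#3 VA=0xA8642412117 (r,kernel):
  TLB hit vpn=0xA8642412 → PA=0x37117

Entries read for #1: 4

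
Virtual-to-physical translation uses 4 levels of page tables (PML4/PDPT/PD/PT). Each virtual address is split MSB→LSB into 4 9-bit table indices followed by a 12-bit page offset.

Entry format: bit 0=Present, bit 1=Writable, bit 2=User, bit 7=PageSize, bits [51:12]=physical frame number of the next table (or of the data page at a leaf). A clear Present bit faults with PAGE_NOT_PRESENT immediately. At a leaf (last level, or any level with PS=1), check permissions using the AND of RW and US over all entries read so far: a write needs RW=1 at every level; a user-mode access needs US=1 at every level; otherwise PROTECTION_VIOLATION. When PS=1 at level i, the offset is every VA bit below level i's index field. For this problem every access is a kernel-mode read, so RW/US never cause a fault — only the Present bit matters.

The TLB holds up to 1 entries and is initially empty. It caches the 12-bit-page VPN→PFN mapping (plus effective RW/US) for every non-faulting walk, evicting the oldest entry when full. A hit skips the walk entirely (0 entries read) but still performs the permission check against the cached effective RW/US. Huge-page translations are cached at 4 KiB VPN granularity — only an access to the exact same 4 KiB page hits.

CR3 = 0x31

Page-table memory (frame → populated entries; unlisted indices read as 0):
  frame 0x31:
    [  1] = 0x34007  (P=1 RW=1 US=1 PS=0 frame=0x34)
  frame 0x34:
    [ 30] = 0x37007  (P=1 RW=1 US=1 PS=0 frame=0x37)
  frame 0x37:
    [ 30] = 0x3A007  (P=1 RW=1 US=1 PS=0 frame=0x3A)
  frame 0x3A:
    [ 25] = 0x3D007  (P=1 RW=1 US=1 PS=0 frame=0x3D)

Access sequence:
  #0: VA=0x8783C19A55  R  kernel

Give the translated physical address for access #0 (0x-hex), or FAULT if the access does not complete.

Trace:
#0 VA=0x8783C19A55 (r,kernel):
  [0] read 0x31 idx=1: raw=0x34007 flags P=1 W=1 U=1 S=0
  [1] read 0x34 idx=30: raw=0x37007 flags P=1 W=1 U=1 S=0
  [2] read 0x37 idx=30: raw=0x3A007 flags P=1 W=1 U=1 S=0
  [3] read 0x3A idx=25: raw=0x3D007 flags P=1 W=1 U=1 S=0
  ✓ 0x3DA55  — 4 lookups

Access #0 PA: 0x3DA55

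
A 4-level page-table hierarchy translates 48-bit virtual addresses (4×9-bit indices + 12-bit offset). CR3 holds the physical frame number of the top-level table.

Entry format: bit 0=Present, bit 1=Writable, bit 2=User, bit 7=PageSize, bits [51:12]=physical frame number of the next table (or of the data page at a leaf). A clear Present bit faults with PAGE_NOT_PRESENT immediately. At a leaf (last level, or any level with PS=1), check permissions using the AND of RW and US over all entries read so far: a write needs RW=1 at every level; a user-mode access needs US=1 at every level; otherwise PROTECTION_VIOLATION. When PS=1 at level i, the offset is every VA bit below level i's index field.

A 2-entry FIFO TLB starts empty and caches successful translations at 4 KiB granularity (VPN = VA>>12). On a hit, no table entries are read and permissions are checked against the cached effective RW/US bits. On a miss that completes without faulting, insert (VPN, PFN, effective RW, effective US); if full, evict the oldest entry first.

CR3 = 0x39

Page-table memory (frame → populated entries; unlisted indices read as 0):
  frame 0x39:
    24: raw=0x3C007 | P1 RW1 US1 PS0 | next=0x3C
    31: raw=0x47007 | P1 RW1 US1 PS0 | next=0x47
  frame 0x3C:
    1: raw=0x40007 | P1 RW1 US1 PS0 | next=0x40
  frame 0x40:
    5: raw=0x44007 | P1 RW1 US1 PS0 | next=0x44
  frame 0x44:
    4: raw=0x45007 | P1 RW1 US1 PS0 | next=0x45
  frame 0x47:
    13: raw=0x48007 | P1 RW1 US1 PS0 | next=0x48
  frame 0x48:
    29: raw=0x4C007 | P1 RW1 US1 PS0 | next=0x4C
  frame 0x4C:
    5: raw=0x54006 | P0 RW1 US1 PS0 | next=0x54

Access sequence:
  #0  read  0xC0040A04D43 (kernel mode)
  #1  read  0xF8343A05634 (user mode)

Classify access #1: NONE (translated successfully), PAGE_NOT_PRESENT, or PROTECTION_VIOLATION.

Trace:
#0 VA=0xC0040A04D43 (r,kernel):
  lvl0: tbl 0x39, slot 24 ⇒ 0x3C007 (P1/RW1/US1/PS0)
  lvl1: tbl 0x3C, slot 1 ⇒ 0x40007 (P1/RW1/US1/PS0)
  lvl2: tbl 0x40, slot 5 ⇒ 0x44007 (P1/RW1/US1/PS0)
  lvl3: tbl 0x44, slot 4 ⇒ 0x45007 (P1/RW1/US1/PS0)
  → PA=0x45D43  (4 entries read)
#1 VA=0xF8343A05634 (r,user):
  lvl0: tbl 0x39, slot 31 ⇒ 0x47007 (P1/RW1/US1/PS0)
  lvl1: tbl 0x47, slot 13 ⇒ 0x48007 (P1/RW1/US1/PS0)
  lvl2: tbl 0x48, slot 29 ⇒ 0x4C007 (P1/RW1/US1/PS0)
  lvl3: tbl 0x4C, slot 5 ⇒ 0x54006 (P0/RW1/US1/PS0)
  ⇒ fault: PAGE_NOT_PRESENT  — 4 lookups

Access #1 fault: PAGE_NOT_PRESENT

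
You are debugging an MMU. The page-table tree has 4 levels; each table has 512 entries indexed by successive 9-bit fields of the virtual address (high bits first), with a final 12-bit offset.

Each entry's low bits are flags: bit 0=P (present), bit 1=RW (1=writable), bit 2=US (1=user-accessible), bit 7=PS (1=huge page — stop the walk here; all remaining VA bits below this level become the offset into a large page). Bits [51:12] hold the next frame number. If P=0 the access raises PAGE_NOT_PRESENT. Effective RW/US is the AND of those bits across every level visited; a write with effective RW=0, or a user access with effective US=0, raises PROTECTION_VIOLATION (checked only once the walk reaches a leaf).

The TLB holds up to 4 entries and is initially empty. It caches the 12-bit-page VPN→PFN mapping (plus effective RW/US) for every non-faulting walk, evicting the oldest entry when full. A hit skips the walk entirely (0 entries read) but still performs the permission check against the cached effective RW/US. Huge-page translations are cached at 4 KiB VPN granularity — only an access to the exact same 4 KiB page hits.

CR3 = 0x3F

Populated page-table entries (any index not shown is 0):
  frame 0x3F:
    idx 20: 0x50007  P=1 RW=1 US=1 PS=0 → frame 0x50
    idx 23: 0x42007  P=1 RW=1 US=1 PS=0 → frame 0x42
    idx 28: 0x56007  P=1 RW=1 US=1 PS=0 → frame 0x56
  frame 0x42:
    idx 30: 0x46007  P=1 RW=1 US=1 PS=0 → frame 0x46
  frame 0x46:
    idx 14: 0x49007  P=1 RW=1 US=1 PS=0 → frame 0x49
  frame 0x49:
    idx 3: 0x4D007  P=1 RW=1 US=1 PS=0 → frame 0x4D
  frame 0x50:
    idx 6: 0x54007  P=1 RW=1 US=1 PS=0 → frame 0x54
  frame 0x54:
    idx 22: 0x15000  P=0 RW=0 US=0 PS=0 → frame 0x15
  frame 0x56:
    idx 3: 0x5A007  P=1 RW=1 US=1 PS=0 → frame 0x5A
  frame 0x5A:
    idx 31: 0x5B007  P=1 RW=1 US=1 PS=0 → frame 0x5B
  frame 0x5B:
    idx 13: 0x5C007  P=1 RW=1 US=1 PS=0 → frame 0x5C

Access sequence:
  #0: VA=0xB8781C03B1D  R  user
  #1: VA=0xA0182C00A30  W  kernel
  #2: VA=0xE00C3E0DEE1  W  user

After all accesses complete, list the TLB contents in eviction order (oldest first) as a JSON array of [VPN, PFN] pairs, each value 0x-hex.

Walk each access:
#0 VA=0xB8781C03B1D (r,user):
  L0: frame=0x3F idx=23 entry=0x42007 [P=1 RW=1 US=1 PS=0]
  L1: frame=0x42 idx=30 entry=0x46007 [P=1 RW=1 US=1 PS=0]
  L2: frame=0x46 idx=14 entry=0x49007 [P=1 RW=1 US=1 PS=0]
  L3: frame=0x49 idx=3 entry=0x4D007 [P=1 RW=1 US=1 PS=0]
  → PA=0x4DB1D  (4 entries read)
#1 VA=0xA0182C00A30 (w,kernel):
  L0: frame=0x3F idx=20 entry=0x50007 [P=1 RW=1 US=1 PS=0]
  L1: frame=0x50 idx=6 entry=0x54007 [P=1 RW=1 US=1 PS=0]
  L2: frame=0x54 idx=22 entry=0x15000 [P=0 RW=0 US=0 PS=0]
  ⇒ fault: PAGE_NOT_PRESENT  — 3 lookups
#2 VA=0xE00C3E0DEE1 (w,user):
  L0: frame=0x3F idx=28 entry=0x56007 [P=1 RW=1 US=1 PS=0]
  L1: frame=0x56 idx=3 entry=0x5A007 [P=1 RW=1 US=1 PS=0]
  L2: frame=0x5A idx=31 entry=0x5B007 [P=1 RW=1 US=1 PS=0]
  L3: frame=0x5B idx=13 entry=0x5C007 [P=1 RW=1 US=1 PS=0]
  → PA=0x5CEE1  (4 entries read)

TLB: [["0xB8781C03", "0x4D"], ["0xE00C3E0D", "0x5C"]]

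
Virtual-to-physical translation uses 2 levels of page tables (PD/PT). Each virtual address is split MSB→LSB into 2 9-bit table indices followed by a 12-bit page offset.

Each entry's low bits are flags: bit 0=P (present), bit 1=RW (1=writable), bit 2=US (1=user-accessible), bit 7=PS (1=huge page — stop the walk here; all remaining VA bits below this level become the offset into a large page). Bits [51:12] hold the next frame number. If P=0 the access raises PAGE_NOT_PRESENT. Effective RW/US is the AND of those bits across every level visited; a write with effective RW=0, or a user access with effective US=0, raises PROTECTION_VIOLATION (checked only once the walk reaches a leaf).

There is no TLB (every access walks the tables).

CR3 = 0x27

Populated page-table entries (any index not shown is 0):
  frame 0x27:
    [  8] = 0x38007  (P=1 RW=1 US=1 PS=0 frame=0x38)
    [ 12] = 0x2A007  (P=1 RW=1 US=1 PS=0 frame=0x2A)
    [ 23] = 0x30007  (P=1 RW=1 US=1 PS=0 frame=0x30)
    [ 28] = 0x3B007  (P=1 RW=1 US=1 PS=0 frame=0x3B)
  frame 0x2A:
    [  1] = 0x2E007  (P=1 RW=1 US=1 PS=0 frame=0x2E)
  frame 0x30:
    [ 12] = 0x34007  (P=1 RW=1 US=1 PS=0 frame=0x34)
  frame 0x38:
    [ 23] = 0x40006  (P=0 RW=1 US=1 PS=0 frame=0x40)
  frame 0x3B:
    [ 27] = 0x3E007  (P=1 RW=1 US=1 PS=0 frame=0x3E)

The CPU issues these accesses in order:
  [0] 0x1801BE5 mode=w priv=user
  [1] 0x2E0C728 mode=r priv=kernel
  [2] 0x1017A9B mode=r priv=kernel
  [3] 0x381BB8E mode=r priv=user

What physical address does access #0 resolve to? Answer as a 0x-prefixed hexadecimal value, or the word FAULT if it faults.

Per-access translation:
#0 VA=0x1801BE5 (w,user):
  L0: frame=0x27 idx=12 entry=0x2A007 [P=1 RW=1 US=1 PS=0]
  L1: frame=0x2A idx=1 entry=0x2E007 [P=1 RW=1 US=1 PS=0]
  ⇒ phys 0x2EBE5  [2 reads]
#1 VA=0x2E0C728 (r,kernel):
  L0: frame=0x27 idx=23 entry=0x30007 [P=1 RW=1 US=1 PS=0]
  L1: frame=0x30 idx=12 entry=0x34007 [P=1 RW=1 US=1 PS=0]
  ⇒ phys 0x34728  [2 reads]
#2 VA=0x1017A9B (r,kernel):
  L0: frame=0x27 idx=8 entry=0x38007 [P=1 RW=1 US=1 PS=0]
  L1: frame=0x38 idx=23 entry=0x40006 [P=0 RW=1 US=1 PS=0]
  ✗ PAGE_NOT_PRESENT  [2 reads]
#3 VA=0x381BB8E (r,user):
  L0: frame=0x27 idx=28 entry=0x3B007 [P=1 RW=1 US=1 PS=0]
  L1: frame=0x3B idx=27 entry=0x3E007 [P=1 RW=1 US=1 PS=0]
  ⇒ phys 0x3EB8E  [2 reads]

Access #0 PA: 0x2EBE5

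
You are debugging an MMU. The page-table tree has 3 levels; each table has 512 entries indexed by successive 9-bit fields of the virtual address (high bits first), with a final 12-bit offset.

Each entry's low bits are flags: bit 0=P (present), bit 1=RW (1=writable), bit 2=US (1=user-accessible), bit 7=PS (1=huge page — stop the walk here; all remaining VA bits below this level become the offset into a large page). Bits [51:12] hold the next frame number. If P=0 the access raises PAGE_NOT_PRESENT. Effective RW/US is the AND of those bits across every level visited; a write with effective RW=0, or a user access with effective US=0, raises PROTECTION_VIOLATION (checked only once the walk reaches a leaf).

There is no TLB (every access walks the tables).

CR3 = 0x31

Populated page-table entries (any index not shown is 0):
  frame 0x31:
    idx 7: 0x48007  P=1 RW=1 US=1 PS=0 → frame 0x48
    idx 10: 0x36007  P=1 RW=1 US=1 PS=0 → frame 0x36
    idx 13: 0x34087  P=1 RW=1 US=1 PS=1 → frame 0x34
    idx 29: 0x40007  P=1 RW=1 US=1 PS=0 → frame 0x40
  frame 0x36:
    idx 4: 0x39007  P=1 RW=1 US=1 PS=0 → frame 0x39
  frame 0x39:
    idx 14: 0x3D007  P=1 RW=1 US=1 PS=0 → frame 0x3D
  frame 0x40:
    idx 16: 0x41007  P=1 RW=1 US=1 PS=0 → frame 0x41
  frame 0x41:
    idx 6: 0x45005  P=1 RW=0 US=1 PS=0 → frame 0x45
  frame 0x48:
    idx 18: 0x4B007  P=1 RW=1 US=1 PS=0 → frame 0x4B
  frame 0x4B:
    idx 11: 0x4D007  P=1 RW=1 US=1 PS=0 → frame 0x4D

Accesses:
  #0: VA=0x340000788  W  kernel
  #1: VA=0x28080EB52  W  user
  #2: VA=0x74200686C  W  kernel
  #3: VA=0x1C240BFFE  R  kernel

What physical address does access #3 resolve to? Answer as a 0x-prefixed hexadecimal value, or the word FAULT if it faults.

Per-access translation:
#0 VA=0x340000788 (w,kernel):
  [0] read 0x31 idx=13: raw=0x34087 flags P=1 W=1 U=1 S=1
  → PA=0x34788 (huge @L0)  (1 entries read)
#1 VA=0x28080EB52 (w,user):
  [0] read 0x31 idx=10: raw=0x36007 flags P=1 W=1 U=1 S=0
  [1] read 0x36 idx=4: raw=0x39007 flags P=1 W=1 U=1 S=0
  [2] read 0x39 idx=14: raw=0x3D007 flags P=1 W=1 U=1 S=0
  → PA=0x3DB52  (3 entries read)
#2 VA=0x74200686C (w,kernel):
  [0] read 0x31 idx=29: raw=0x40007 flags P=1 W=1 U=1 S=0
  [1] read 0x40 idx=16: raw=0x41007 flags P=1 W=1 U=1 S=0
  [2] read 0x41 idx=6: raw=0x45005 flags P=1 W=0 U=1 S=0
  ✗ PROTECTION_VIOLATION  [3 reads]
#3 VA=0x1C240BFFE (r,kernel):
  [0] read 0x31 idx=7: raw=0x48007 flags P=1 W=1 U=1 S=0
  [1] read 0x48 idx=18: raw=0x4B007 flags P=1 W=1 U=1 S=0
  [2] read 0x4B idx=11: raw=0x4D007 flags P=1 W=1 U=1 S=0
  → PA=0x4DFFE  (3 entries read)

Access #3 PA: 0x4DFFE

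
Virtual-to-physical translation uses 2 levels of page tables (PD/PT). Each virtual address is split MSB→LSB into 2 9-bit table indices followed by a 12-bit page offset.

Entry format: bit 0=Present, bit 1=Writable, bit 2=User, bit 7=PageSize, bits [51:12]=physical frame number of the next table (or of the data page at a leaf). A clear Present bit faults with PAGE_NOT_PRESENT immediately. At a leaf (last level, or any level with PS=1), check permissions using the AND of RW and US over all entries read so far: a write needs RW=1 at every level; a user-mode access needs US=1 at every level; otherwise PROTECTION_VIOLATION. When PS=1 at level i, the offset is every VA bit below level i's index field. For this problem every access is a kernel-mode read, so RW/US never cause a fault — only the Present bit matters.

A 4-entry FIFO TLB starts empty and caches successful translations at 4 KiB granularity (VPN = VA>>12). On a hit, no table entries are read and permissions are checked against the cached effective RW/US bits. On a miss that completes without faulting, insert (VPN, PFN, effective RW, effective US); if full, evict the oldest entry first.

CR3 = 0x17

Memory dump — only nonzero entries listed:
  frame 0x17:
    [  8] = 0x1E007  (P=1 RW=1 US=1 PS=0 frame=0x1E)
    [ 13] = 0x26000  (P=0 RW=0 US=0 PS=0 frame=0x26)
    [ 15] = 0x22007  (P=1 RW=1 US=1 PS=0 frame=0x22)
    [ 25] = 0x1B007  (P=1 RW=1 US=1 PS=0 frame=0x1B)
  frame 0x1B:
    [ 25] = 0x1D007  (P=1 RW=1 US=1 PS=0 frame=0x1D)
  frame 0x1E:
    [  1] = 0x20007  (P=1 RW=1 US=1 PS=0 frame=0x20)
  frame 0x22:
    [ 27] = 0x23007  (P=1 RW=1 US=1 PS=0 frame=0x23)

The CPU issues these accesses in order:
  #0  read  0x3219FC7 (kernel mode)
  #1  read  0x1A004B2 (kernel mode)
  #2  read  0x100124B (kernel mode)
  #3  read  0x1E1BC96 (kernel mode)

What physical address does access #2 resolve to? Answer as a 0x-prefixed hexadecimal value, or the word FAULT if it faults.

Trace:
#0 VA=0x3219FC7 (r,kernel):
  L0: frame=0x17 idx=25 entry=0x1B007 [P=1 RW=1 US=1 PS=0]
  L1: frame=0x1B idx=25 entry=0x1D007 [P=1 RW=1 US=1 PS=0]
  ⇒ phys 0x1DFC7  [2 reads]
#1 VA=0x1A004B2 (r,kernel):
  L0: frame=0x17 idx=13 entry=0x26000 [P=0 RW=0 US=0 PS=0]
  ✗ PAGE_NOT_PRESENT  [1 reads]
#2 VA=0x100124B (r,kernel):
  L0: frame=0x17 idx=8 entry=0x1E007 [P=1 RW=1 US=1 PS=0]
  L1: frame=0x1E idx=1 entry=0x20007 [P=1 RW=1 US=1 PS=0]
  ⇒ phys 0x2024B  [2 reads]
#3 VA=0x1E1BC96 (r,kernel):
  L0: frame=0x17 idx=15 entry=0x22007 [P=1 RW=1 US=1 PS=0]
  L1: frame=0x22 idx=27 entry=0x23007 [P=1 RW=1 US=1 PS=0]
  ⇒ phys 0x23C96  [2 reads]

Access #2 PA: 0x2024B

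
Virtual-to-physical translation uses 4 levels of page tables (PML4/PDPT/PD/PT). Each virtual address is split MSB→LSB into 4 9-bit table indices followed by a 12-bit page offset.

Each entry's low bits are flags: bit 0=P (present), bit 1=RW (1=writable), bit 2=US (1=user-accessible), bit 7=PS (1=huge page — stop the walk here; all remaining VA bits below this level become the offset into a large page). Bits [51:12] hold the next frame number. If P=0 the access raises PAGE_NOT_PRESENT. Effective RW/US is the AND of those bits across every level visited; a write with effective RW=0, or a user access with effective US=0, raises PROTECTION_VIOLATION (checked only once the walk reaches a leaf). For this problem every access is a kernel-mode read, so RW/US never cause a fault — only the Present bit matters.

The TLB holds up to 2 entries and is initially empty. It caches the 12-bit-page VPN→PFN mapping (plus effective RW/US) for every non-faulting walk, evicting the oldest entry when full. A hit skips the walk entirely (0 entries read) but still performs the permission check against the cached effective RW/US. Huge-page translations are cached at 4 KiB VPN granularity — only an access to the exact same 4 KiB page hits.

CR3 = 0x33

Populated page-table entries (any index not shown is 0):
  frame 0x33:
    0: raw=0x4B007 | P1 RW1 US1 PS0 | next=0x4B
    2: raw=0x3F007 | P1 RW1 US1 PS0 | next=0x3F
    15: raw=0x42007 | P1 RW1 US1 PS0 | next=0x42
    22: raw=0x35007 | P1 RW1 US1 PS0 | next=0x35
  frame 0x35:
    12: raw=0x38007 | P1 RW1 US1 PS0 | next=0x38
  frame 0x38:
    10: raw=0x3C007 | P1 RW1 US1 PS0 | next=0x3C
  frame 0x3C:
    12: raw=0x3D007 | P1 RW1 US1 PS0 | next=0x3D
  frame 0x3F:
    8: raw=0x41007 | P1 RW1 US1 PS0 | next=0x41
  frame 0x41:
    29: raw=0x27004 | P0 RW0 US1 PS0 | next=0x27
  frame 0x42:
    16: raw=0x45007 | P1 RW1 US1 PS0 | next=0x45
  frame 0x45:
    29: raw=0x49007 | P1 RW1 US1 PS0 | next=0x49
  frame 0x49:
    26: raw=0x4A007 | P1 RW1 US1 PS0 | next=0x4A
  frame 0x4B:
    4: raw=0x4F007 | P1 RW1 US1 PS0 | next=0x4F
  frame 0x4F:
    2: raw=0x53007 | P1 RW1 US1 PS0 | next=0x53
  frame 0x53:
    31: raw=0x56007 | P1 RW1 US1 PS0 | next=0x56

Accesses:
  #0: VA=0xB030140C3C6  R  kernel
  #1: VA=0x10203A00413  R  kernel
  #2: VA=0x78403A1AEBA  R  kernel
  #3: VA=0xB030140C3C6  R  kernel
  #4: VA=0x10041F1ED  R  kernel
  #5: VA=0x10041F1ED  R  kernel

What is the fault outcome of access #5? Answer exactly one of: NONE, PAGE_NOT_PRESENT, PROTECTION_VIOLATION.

Per-access translation:
#0 VA=0xB030140C3C6 (r,kernel):
  [0] read 0x33 idx=22: raw=0x35007 flags P=1 W=1 U=1 S=0
  [1] read 0x35 idx=12: raw=0x38007 flags P=1 W=1 U=1 S=0
  [2] read 0x38 idx=10: raw=0x3C007 flags P=1 W=1 U=1 S=0
  [3] read 0x3C idx=12: raw=0x3D007 flags P=1 W=1 U=1 S=0
  ⇒ phys 0x3D3C6  [4 reads]
#1 VA=0x10203A00413 (r,kernel):
  [0] read 0x33 idx=2: raw=0x3F007 flags P=1 W=1 U=1 S=0
  [1] read 0x3F idx=8: raw=0x41007 flags P=1 W=1 U=1 S=0
  [2] read 0x41 idx=29: raw=0x27004 flags P=0 W=0 U=1 S=0
  ⇒ fault: PAGE_NOT_PRESENT  — 3 lookups
#2 VA=0x78403A1AEBA (r,kernel):
  [0] read 0x33 idx=15: raw=0x42007 flags P=1 W=1 U=1 S=0
  [1] read 0x42 idx=16: raw=0x45007 flags P=1 W=1 U=1 S=0
  [2] read 0x45 idx=29: raw=0x49007 flags P=1 W=1 U=1 S=0
  [3] read 0x49 idx=26: raw=0x4A007 flags P=1 W=1 U=1 S=0
  ⇒ phys 0x4AEBA  [4 reads]
#3 VA=0xB030140C3C6 (r,kernel):
  TLB hit vpn=0xB030140C → PA=0x3D3C6
#4 VA=0x10041F1ED (r,kernel):
  [0] read 0x33 idx=0: raw=0x4B007 flags P=1 W=1 U=1 S=0
  [1] read 0x4B idx=4: raw=0x4F007 flags P=1 W=1 U=1 S=0
  [2] read 0x4F idx=2: raw=0x53007 flags P=1 W=1 U=1 S=0
  [3] read 0x53 idx=31: raw=0x56007 flags P=1 W=1 U=1 S=0
  ⇒ phys 0x561ED  [4 reads]
#5 VA=0x10041F1ED (r,kernel):
  TLB hit vpn=0x10041F → PA=0x561ED

Access #5 fault: NONE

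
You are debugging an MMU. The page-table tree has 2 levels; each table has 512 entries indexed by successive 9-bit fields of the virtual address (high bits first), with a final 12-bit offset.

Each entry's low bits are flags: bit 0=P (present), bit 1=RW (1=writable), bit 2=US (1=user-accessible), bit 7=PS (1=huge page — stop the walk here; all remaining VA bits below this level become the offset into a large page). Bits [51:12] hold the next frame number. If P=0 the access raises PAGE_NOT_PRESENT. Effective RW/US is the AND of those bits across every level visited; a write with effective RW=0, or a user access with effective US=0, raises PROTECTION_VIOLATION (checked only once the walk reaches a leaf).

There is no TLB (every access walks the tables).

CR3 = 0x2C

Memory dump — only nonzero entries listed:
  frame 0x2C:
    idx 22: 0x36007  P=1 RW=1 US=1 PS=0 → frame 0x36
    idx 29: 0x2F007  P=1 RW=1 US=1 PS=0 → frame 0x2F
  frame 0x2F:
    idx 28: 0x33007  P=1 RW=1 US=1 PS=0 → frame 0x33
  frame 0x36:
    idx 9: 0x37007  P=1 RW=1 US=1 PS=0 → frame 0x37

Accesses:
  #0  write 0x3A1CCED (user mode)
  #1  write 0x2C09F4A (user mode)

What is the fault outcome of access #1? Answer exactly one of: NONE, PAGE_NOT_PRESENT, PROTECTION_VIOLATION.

Walk each access:
#0 VA=0x3A1CCED (w,user):
  L0 @0x2C[29] → 0x2F007  P=1,RW=1,US=1,PS=0
  L1 @0x2F[28] → 0x33007  P=1,RW=1,US=1,PS=0
  ⇒ phys 0x33CED  [2 reads]
#1 VA=0x2C09F4A (w,user):
  L0 @0x2C[22] → 0x36007  P=1,RW=1,US=1,PS=0
  L1 @0x36[9] → 0x37007  P=1,RW=1,US=1,PS=0
  ⇒ phys 0x37F4A  [2 reads]

Access #1 fault: NONE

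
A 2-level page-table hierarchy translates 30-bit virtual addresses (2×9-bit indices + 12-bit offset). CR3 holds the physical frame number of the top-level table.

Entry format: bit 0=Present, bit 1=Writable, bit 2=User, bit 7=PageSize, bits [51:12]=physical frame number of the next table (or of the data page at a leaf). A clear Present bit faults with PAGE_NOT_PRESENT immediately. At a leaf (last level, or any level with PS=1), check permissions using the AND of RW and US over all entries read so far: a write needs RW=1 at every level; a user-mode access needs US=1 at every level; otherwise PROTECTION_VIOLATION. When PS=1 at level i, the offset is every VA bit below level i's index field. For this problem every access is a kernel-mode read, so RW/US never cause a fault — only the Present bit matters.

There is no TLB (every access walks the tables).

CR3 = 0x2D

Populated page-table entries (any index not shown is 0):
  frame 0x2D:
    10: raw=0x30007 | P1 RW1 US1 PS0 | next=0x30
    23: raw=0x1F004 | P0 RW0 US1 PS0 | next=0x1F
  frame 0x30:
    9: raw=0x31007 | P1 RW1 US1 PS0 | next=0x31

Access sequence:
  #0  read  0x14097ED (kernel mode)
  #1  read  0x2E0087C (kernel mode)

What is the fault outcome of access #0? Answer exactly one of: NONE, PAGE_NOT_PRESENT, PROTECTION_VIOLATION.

Per-access translation:
#0 VA=0x14097ED (r,kernel):
  L0 @0x2D[10] → 0x30007  P=1,RW=1,US=1,PS=0
  L1 @0x30[9] → 0x31007  P=1,RW=1,US=1,PS=0
  ✓ 0x317ED  — 2 lookups
#1 VA=0x2E0087C (r,kernel):
  L0 @0x2D[23] → 0x1F004  P=0,RW=0,US=1,PS=0
  → PAGE_NOT_PRESENT  (1 entries read)

Access #0 fault: NONE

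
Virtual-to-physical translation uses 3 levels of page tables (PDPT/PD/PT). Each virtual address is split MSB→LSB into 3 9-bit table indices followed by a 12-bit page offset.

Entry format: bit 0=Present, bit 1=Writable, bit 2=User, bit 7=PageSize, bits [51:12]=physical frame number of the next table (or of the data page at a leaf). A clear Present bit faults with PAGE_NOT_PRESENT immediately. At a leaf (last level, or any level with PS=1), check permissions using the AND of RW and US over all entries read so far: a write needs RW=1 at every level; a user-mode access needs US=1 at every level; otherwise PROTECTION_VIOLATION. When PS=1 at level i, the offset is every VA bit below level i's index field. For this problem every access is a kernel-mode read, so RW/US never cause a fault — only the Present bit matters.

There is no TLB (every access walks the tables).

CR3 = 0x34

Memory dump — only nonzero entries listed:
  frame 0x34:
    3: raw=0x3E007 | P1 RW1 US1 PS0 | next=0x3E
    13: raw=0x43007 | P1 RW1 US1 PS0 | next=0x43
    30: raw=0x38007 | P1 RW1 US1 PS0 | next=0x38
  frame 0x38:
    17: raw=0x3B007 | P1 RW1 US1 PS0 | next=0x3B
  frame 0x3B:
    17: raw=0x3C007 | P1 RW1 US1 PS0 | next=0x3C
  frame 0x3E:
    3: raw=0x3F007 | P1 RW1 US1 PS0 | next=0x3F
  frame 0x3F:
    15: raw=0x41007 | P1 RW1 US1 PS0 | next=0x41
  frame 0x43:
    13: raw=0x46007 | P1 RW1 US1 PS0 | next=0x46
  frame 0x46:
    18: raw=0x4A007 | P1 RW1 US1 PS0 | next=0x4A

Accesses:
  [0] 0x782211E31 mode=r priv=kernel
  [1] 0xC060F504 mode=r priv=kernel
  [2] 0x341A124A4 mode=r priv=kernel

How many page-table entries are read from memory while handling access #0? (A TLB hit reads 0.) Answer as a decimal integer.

Walk each access:
#0 VA=0x782211E31 (r,kernel):
  L0 @0x34[30] → 0x38007  P=1,RW=1,US=1,PS=0
  L1 @0x38[17] → 0x3B007  P=1,RW=1,US=1,PS=0
  L2 @0x3B[17] → 0x3C007  P=1,RW=1,US=1,PS=0
  ✓ 0x3CE31  — 3 lookups
#1 VA=0xC060F504 (r,kernel):
  L0 @0x34[3] → 0x3E007  P=1,RW=1,US=1,PS=0
  L1 @0x3E[3] → 0x3F007  P=1,RW=1,US=1,PS=0
  L2 @0x3F[15] → 0x41007  P=1,RW=1,US=1,PS=0
  ✓ 0x41504  — 3 lookups
#2 VA=0x341A124A4 (r,kernel):
  L0 @0x34[13] → 0x43007  P=1,RW=1,US=1,PS=0
  L1 @0x43[13] → 0x46007  P=1,RW=1,US=1,PS=0
  L2 @0x46[18] → 0x4A007  P=1,RW=1,US=1,PS=0
  ✓ 0x4A4A4  — 3 lookups

Entries read for #0: 3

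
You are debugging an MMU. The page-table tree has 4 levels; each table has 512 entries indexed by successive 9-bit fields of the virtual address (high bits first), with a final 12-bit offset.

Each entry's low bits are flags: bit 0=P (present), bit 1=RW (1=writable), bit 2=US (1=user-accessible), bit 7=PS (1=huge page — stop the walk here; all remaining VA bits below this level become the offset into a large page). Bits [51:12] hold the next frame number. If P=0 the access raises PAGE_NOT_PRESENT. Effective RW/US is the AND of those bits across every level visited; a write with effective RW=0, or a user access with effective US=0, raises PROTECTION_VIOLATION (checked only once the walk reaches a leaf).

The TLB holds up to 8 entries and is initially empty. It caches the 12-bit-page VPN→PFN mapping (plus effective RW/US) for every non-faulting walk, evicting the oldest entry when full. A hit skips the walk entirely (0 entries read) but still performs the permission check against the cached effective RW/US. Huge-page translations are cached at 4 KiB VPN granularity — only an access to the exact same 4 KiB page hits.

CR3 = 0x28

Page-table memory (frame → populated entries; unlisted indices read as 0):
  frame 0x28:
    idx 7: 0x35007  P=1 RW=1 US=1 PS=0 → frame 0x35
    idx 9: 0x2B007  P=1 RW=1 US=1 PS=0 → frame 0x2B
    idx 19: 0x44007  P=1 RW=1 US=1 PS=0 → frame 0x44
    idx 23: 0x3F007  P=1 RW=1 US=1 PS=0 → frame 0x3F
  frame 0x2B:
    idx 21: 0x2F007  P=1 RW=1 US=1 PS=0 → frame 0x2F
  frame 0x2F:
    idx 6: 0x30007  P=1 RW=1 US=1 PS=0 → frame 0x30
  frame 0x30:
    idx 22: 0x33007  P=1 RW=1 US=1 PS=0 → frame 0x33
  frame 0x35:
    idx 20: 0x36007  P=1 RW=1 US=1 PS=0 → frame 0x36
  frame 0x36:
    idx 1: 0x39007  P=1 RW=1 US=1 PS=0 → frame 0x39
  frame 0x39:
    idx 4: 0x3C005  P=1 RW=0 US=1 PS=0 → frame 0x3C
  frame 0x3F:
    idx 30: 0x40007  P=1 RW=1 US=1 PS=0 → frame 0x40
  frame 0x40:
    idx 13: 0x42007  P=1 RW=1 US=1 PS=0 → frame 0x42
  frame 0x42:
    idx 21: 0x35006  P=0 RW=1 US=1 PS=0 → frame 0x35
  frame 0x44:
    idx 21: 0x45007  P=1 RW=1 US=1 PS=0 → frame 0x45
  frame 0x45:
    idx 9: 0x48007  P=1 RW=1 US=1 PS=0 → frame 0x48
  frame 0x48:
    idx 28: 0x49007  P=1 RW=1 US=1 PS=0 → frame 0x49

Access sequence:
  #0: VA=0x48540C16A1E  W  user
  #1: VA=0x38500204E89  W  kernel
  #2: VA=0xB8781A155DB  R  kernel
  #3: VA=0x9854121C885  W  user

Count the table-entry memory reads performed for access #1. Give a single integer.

Trace:
#0 VA=0x48540C16A1E (w,user):
  L0 @0x28[9] → 0x2B007  P=1,RW=1,US=1,PS=0
  L1 @0x2B[21] → 0x2F007  P=1,RW=1,US=1,PS=0
  L2 @0x2F[6] → 0x30007  P=1,RW=1,US=1,PS=0
  L3 @0x30[22] → 0x33007  P=1,RW=1,US=1,PS=0
  ✓ 0x33A1E  — 4 lookups
#1 VA=0x38500204E89 (w,kernel):
  L0 @0x28[7] → 0x35007  P=1,RW=1,US=1,PS=0
  L1 @0x35[20] → 0x36007  P=1,RW=1,US=1,PS=0
  L2 @0x36[1] → 0x39007  P=1,RW=1,US=1,PS=0
  L3 @0x39[4] → 0x3C005  P=1,RW=0,US=1,PS=0
  ⇒ fault: PROTECTION_VIOLATION  — 4 lookups
#2 VA=0xB8781A155DB (r,kernel):
  L0 @0x28[23] → 0x3F007  P=1,RW=1,US=1,PS=0
  L1 @0x3F[30] → 0x40007  P=1,RW=1,US=1,PS=0
  L2 @0x40[13] → 0x42007  P=1,RW=1,US=1,PS=0
  L3 @0x42[21] → 0x35006  P=0,RW=1,US=1,PS=0
  ⇒ fault: PAGE_NOT_PRESENT  — 4 lookups
#3 VA=0x9854121C885 (w,user):
  L0 @0x28[19] → 0x44007  P=1,RW=1,US=1,PS=0
  L1 @0x44[21] → 0x45007  P=1,RW=1,US=1,PS=0
  L2 @0x45[9] → 0x48007  P=1,RW=1,US=1,PS=0
  L3 @0x48[28] → 0x49007  P=1,RW=1,US=1,PS=0
  ✓ 0x49885  — 4 lookups

Entries read for #1: 4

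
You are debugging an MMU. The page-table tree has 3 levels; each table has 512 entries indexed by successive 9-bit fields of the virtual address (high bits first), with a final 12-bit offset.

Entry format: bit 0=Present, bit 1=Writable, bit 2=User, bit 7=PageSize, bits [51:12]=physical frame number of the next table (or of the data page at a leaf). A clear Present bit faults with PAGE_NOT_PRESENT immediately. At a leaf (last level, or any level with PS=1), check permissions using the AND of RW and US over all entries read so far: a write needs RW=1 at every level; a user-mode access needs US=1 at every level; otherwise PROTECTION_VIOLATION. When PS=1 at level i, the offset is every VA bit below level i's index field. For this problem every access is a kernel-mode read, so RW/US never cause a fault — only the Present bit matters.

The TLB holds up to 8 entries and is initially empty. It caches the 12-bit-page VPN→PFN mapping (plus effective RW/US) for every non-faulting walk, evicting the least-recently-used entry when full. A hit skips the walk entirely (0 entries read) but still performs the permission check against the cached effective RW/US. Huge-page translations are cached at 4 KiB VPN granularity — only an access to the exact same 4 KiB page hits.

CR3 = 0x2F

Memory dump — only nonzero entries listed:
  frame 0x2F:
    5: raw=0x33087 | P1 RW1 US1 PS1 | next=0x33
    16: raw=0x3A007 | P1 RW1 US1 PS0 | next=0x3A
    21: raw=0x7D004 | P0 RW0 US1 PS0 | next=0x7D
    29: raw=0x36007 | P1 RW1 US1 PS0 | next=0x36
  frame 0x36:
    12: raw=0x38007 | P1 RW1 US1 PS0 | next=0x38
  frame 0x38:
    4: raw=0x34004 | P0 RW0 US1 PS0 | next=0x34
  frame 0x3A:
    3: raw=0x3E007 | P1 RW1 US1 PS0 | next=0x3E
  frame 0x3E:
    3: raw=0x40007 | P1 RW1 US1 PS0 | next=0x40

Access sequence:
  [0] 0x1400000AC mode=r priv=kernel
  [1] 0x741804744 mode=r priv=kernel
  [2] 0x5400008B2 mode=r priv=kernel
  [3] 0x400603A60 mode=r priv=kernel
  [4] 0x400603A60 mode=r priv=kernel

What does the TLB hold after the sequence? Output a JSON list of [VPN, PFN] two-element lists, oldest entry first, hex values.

Walk each access:
#0 VA=0x1400000AC (r,kernel):
  [0] read 0x2F idx=5: raw=0x33087 flags P=1 W=1 U=1 S=1
  ⇒ phys 0x330AC (huge @L0)  [1 reads]
#1 VA=0x741804744 (r,kernel):
  [0] read 0x2F idx=29: raw=0x36007 flags P=1 W=1 U=1 S=0
  [1] read 0x36 idx=12: raw=0x38007 flags P=1 W=1 U=1 S=0
  [2] read 0x38 idx=4: raw=0x34004 flags P=0 W=0 U=1 S=0
  ✗ PAGE_NOT_PRESENT  [3 reads]
#2 VA=0x5400008B2 (r,kernel):
  [0] read 0x2F idx=21: raw=0x7D004 flags P=0 W=0 U=1 S=0
  ✗ PAGE_NOT_PRESENT  [1 reads]
#3 VA=0x400603A60 (r,kernel):
  [0] read 0x2F idx=16: raw=0x3A007 flags P=1 W=1 U=1 S=0
  [1] read 0x3A idx=3: raw=0x3E007 flags P=1 W=1 U=1 S=0
  [2] read 0x3E idx=3: raw=0x40007 flags P=1 W=1 U=1 S=0
  ⇒ phys 0x40A60  [3 reads]
#4 VA=0x400603A60 (r,kernel):
  TLB hit vpn=0x400603 → PA=0x40A60

TLB: [["0x140000", "0x33"], ["0x400603", "0x40"]]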